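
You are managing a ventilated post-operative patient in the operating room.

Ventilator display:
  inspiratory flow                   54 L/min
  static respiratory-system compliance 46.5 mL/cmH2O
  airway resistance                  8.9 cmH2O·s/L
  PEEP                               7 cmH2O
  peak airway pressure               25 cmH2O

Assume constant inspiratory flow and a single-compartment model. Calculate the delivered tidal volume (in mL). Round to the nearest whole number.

Flow: 54 L/min ÷ 60 = 0.9 L/s.
Equation of motion (constant flow): PIP = Vt/C + R·V̇ + PEEP.
Vt/C = PIP − R·V̇ − PEEP = 25 − 8.01 − 7 = 9.99 cmH2O.
Vt = C × 9.99 = 46.5 × 9.99 = 464.54 mL.

465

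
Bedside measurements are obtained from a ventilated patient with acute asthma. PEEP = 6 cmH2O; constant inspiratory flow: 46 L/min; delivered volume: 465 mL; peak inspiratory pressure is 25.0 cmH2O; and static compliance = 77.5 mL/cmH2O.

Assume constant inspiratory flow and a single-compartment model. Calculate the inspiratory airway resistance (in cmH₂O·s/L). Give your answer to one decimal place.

17.0

Flow: 46 L/min ÷ 60 = 0.7667 L/s.
Equation of motion (constant flow): PIP = Vt/C + R·V̇ + PEEP.
R·V̇ = PIP − Vt/C − PEEP = 25.0 − 465/77.5 − 6 = 25.0 − 6.0 − 6 = 13.0 cmH2O.
R = 13.0 / 0.7667 = 16.956 cmH2O·s/L.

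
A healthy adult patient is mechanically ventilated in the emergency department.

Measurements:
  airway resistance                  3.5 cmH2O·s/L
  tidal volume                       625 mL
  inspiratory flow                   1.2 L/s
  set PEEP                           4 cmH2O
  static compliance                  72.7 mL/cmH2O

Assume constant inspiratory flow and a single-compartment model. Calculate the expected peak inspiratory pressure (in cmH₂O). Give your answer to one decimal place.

16.8

Equation of motion (constant flow): PIP = Vt/C + R·V̇ + PEEP.
PIP = 625/72.7 + 3.5×1.2 + 4 = 8.597 + 4.2 + 4 = 16.797 cmH2O.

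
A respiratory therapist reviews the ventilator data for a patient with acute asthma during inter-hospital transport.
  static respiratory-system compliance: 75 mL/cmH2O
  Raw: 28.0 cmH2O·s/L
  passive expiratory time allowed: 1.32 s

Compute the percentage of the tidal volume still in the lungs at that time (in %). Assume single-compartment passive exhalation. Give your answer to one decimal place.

τ = R × C = 28.0 × 75 mL/cmH2O = 28.0 × 0.075 L/cmH2O = 2.1 s.
Passive exhalation: V(t)/V₀ = e^(−t/τ) = e^(−1.32/2.1) = 0.5334.
Fraction remaining = 0.5334 → 53.34%.

53.3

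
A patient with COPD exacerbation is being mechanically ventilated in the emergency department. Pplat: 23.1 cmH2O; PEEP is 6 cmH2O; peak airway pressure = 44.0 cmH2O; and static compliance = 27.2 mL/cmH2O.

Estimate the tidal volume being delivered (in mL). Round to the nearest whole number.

465

Vt = Cstat × (Pplat − PEEP) = 27.2 × (23.1 − 6) = 27.2 × 17.1 = 465.12 mL.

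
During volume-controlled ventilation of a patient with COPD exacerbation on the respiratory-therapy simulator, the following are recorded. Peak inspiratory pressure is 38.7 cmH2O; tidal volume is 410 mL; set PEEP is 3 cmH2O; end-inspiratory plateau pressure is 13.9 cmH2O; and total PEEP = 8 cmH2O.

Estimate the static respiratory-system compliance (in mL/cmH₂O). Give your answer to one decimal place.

End-expiratory occlusion gives total PEEP = 8 cmH2O (intrinsic PEEP = 8 − 3 = 5). Use total PEEP for the elastic gradient.
Cstat = Vt / (Pplat − PEEPtotal) = 410 / (13.9 − 8) = 410 / 5.9 = 69.492 mL/cmH2O.

69.5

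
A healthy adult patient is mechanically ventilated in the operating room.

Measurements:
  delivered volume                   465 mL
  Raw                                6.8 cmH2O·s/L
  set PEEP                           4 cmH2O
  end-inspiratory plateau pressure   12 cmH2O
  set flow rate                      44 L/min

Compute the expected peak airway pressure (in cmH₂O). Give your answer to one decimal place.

17.0

Flow: 44 L/min ÷ 60 = 0.7333 L/s.
PIP = Pplat + Raw × flow = 12 + 6.8 × 0.7333 = 12 + 4.986 = 16.986 cmH2O.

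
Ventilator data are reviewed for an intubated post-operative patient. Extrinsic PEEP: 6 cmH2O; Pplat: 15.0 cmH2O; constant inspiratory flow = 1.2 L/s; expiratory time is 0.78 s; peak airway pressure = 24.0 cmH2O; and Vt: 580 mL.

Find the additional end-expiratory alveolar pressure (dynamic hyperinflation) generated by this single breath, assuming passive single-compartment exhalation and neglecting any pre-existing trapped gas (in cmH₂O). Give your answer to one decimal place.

1.8

R = (PIP − Pplat)/V̇ = (24.0 − 15.0) / 1.2 = 9.0/1.2 = 7.5 cmH2O·s/L.
C = Vt/(Pplat − PEEP) = 580.0 / (15.0 − 6) = 580.0/9.0 = 64.444 mL/cmH2O.
τ = R × C = 7.5 × 0.06444 L/cmH2O = 0.4833 s.
Fraction remaining = e^(−Te/τ) = e^(−0.78/0.4833) = 0.1991; trapped volume = 580.0 × 0.1991 = 115.48 mL.
Additional alveolar pressure from trapping ≈ V_trapped / C = 115.48 / 64.444 = 1.792 cmH2O.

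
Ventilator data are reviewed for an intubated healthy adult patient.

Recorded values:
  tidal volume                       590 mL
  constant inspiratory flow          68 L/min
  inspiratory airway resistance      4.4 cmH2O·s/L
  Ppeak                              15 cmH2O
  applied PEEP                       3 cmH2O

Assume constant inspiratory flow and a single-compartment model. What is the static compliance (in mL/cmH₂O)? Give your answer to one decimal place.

84.1

Flow: 68 L/min ÷ 60 = 1.1333 L/s.
Equation of motion (constant flow): PIP = Vt/C + R·V̇ + PEEP.
Vt/C = PIP − R·V̇ − PEEP = 15 − 4.4×1.1333 − 3 = 15 − 4.987 − 3 = 7.013 cmH2O.
C = Vt / 7.013 = 590 / 7.013 = 84.129 mL/cmH2O.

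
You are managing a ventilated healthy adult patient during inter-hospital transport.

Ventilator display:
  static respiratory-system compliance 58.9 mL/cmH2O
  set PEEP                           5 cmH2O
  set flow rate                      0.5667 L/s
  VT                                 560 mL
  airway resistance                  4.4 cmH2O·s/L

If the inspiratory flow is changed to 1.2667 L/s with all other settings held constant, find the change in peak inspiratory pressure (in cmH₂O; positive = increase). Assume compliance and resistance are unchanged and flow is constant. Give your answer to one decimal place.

3.1

PIP = Vt/C + R·V̇ + PEEP (constant-flow equation of motion).
Only the resistive term changes: ΔPIP = R × ΔV̇ = 4.4 × (1.2667 − 0.5667) = 4.4 × 0.7 = 3.08 cmH2O.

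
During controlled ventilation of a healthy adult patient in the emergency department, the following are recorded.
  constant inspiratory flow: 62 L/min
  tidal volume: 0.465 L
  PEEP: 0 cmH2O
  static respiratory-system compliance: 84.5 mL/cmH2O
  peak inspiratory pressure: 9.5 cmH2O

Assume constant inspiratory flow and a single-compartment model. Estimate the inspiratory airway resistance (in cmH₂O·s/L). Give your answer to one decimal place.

Flow: 62 L/min ÷ 60 = 1.0333 L/s.
Equation of motion (constant flow): PIP = Vt/C + R·V̇ + PEEP.
R·V̇ = PIP − Vt/C − PEEP = 9.5 − 465/84.5 − 0 = 9.5 − 5.503 − 0 = 3.997 cmH2O.
R = 3.997 / 1.0333 = 3.868 cmH2O·s/L.

3.9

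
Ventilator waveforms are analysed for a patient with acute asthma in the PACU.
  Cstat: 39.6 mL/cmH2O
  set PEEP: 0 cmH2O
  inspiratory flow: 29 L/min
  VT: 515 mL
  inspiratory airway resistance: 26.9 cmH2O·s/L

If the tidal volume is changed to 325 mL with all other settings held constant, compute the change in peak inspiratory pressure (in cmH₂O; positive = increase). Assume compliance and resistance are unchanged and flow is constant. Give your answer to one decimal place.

-4.8

PIP = Vt/C + R·V̇ + PEEP (constant-flow equation of motion).
Only the elastic term changes: ΔPIP = ΔVt / C = (325 − 515) / 39.6 = -4.798 cmH2O.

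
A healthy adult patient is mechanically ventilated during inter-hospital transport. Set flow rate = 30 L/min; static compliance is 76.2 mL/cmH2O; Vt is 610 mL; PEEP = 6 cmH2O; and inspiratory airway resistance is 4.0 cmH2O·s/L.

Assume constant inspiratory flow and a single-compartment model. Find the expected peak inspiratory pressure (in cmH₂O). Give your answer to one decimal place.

16.0

Flow: 30 L/min ÷ 60 = 0.5 L/s.
Equation of motion (constant flow): PIP = Vt/C + R·V̇ + PEEP.
PIP = 610/76.2 + 4.0×0.5 + 6 = 8.005 + 2.0 + 6 = 16.005 cmH2O.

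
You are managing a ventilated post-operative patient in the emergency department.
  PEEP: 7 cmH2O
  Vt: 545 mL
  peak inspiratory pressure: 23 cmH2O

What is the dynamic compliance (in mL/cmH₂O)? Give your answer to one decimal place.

34.1

Dynamic compliance = Vt / (PIP − PEEP) = 545 / (23 − 7) = 545 / 16.0 = 34.063 mL/cmH2O.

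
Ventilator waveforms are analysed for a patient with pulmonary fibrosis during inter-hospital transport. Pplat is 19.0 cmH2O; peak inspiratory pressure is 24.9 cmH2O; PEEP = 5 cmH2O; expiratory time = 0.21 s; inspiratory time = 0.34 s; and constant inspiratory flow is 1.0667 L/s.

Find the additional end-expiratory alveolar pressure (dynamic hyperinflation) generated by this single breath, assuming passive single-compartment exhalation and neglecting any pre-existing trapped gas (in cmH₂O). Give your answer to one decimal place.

3.2

Vt = flow × Ti = 1.0667 L/s × 0.34 s × 1000 mL/L = 362.68 mL.
R = (PIP − Pplat)/V̇ = (24.9 − 19.0) / 1.0667 = 5.9/1.0667 = 5.531 cmH2O·s/L.
C = Vt/(Pplat − PEEP) = 362.68 / (19.0 − 5) = 362.68/14.0 = 25.906 mL/cmH2O.
τ = R × C = 5.531 × 0.02591 L/cmH2O = 0.1433 s.
Fraction remaining = e^(−Te/τ) = e^(−0.21/0.1433) = 0.231; trapped volume = 362.68 × 0.231 = 83.779 mL.
Additional alveolar pressure from trapping ≈ V_trapped / C = 83.779 / 25.906 = 3.234 cmH2O.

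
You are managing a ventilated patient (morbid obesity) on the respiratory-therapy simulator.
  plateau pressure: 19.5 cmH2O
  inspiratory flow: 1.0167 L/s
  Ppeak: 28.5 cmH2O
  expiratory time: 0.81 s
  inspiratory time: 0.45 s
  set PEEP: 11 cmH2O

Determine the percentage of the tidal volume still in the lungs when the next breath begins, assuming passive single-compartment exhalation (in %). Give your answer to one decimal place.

18.3

Vt = flow × Ti = 1.0167 L/s × 0.45 s × 1000 mL/L = 457.52 mL.
R = (PIP − Pplat)/V̇ = (28.5 − 19.5) / 1.0167 = 9.0/1.0167 = 8.852 cmH2O·s/L.
C = Vt/(Pplat − PEEP) = 457.52 / (19.5 − 11) = 457.52/8.5 = 53.826 mL/cmH2O.
τ = R × C = 8.852 × 0.05383 L/cmH2O = 0.4765 s.
Fraction remaining at end-expiration = e^(−Te/τ) = e^(−0.81/0.4765) = 0.1827 → 18.27%.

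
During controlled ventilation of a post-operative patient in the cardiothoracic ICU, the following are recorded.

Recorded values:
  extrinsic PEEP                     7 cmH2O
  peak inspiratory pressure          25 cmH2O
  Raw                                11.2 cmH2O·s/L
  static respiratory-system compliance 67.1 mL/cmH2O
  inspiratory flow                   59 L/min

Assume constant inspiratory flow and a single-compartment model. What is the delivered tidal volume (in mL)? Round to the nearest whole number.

Flow: 59 L/min ÷ 60 = 0.9833 L/s.
Equation of motion (constant flow): PIP = Vt/C + R·V̇ + PEEP.
Vt/C = PIP − R·V̇ − PEEP = 25 − 11.013 − 7 = 6.987 cmH2O.
Vt = C × 6.987 = 67.1 × 6.987 = 468.83 mL.

469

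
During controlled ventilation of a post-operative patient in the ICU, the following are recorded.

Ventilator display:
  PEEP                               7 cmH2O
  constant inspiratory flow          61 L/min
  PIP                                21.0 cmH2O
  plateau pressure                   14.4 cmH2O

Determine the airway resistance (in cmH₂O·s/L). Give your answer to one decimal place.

6.5

Flow: 61 L/min ÷ 60 = 1.0167 L/s.
Raw = (PIP − Pplat) / flow = (21.0 − 14.4) / 1.0167 = 6.6 / 1.0167 = 6.492 cmH2O·s/L.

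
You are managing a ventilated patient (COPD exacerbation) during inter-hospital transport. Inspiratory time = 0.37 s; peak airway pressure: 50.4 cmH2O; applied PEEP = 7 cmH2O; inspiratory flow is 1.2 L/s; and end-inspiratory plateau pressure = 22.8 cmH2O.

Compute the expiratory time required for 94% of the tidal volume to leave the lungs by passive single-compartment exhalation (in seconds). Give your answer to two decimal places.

1.82

Vt = flow × Ti = 1.2 L/s × 0.37 s × 1000 mL/L = 444.0 mL.
R = (PIP − Pplat)/V̇ = (50.4 − 22.8) / 1.2 = 27.6/1.2 = 23.0 cmH2O·s/L.
C = Vt/(Pplat − PEEP) = 444.0 / (22.8 − 7) = 444.0/15.8 = 28.101 mL/cmH2O.
τ = R × C = 23.0 × 0.0281 L/cmH2O = 0.6463 s.
t = −τ·ln(1 − 0.94) = −0.6463·ln(0.06) = 1.818 s.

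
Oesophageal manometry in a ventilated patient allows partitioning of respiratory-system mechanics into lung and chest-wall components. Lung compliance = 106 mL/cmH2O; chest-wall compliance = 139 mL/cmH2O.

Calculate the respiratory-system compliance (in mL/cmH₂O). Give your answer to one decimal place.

60.1

Lung and chest wall are elastances in series: 1/Crs = 1/CL + 1/Ccw.
1/Crs = 1/106 + 1/139 = 0.01663.
Crs = 60.132 mL/cmH2O.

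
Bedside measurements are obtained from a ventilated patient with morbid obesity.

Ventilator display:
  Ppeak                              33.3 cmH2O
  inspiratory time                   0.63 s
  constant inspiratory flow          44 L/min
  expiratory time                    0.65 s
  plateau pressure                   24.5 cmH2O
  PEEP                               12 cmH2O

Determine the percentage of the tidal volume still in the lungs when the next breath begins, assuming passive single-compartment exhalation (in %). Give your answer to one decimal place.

Flow: 44 L/min ÷ 60 = 0.7333 L/s.
Vt = flow × Ti = 0.7333 L/s × 0.63 s × 1000 mL/L = 461.98 mL.
R = (PIP − Pplat)/V̇ = (33.3 − 24.5) / 0.7333 = 8.8/0.7333 = 12.001 cmH2O·s/L.
C = Vt/(Pplat − PEEP) = 461.98 / (24.5 − 12) = 461.98/12.5 = 36.958 mL/cmH2O.
τ = R × C = 12.001 × 0.03696 L/cmH2O = 0.4436 s.
Fraction remaining at end-expiration = e^(−Te/τ) = e^(−0.65/0.4436) = 0.231 → 23.1%.

23.1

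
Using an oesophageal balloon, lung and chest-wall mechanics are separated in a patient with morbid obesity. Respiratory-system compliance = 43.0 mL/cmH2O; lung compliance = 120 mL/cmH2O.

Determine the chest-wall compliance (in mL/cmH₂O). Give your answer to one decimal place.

1/Ccw = 1/Crs − 1/CL.
1/Ccw = 1/43.0 − 1/120 = 0.01492.
Ccw = 67.024 mL/cmH2O.

67.0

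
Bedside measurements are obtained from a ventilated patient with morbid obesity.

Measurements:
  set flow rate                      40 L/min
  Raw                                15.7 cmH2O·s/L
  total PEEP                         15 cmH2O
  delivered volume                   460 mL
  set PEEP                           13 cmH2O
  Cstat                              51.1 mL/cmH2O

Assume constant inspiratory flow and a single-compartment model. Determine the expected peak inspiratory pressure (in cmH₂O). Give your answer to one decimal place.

Flow: 40 L/min ÷ 60 = 0.6667 L/s.
Total PEEP = 15 cmH2O (set 13 + intrinsic 2); this is the baseline alveolar pressure.
Equation of motion (constant flow): PIP = Vt/C + R·V̇ + PEEP.
PIP = 460/51.1 + 15.7×0.6667 + 15 = 9.002 + 10.467 + 15 = 34.469 cmH2O.

34.5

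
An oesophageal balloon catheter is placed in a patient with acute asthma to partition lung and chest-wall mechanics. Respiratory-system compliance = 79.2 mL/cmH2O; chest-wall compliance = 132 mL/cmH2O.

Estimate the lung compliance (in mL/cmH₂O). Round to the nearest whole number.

1/CL = 1/Crs − 1/Ccw.
1/CL = 1/79.2 − 1/132 = 0.005051.
CL = 197.98 mL/cmH2O.

198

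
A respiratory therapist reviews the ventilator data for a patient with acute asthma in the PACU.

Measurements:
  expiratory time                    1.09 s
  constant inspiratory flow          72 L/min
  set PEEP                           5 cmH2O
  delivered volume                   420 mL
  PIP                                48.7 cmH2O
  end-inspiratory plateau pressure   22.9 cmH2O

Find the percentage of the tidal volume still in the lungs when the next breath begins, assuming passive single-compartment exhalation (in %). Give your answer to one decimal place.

Flow: 72 L/min ÷ 60 = 1.2 L/s.
R = (PIP − Pplat)/V̇ = (48.7 − 22.9) / 1.2 = 25.8/1.2 = 21.5 cmH2O·s/L.
C = Vt/(Pplat − PEEP) = 420.0 / (22.9 − 5) = 420.0/17.9 = 23.464 mL/cmH2O.
τ = R × C = 21.5 × 0.02346 L/cmH2O = 0.5044 s.
Fraction remaining at end-expiration = e^(−Te/τ) = e^(−1.09/0.5044) = 0.1152 → 11.52%.

11.5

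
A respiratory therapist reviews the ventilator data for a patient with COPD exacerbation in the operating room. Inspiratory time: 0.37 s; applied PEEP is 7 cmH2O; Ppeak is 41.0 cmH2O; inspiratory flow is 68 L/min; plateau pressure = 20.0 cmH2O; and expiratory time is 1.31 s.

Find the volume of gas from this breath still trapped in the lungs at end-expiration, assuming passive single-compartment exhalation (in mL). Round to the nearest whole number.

Flow: 68 L/min ÷ 60 = 1.1333 L/s.
Vt = flow × Ti = 1.1333 L/s × 0.37 s × 1000 mL/L = 419.32 mL.
R = (PIP − Pplat)/V̇ = (41.0 − 20.0) / 1.1333 = 21.0/1.1333 = 18.53 cmH2O·s/L.
C = Vt/(Pplat − PEEP) = 419.32 / (20.0 − 7) = 419.32/13.0 = 32.255 mL/cmH2O.
τ = R × C = 18.53 × 0.03226 L/cmH2O = 0.5978 s.
Fraction remaining = e^(−Te/τ) = e^(−1.31/0.5978) = 0.1118.
Trapped volume = 419.32 × 0.1118 = 46.88 mL.

47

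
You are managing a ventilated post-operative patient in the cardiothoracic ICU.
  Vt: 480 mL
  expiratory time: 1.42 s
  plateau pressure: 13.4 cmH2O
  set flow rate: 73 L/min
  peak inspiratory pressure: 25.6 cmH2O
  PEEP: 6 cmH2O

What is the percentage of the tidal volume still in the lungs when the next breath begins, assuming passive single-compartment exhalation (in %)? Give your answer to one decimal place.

Flow: 73 L/min ÷ 60 = 1.2167 L/s.
R = (PIP − Pplat)/V̇ = (25.6 − 13.4) / 1.2167 = 12.2/1.2167 = 10.027 cmH2O·s/L.
C = Vt/(Pplat − PEEP) = 480.0 / (13.4 − 6) = 480.0/7.4 = 64.865 mL/cmH2O.
τ = R × C = 10.027 × 0.06487 L/cmH2O = 0.6505 s.
Fraction remaining at end-expiration = e^(−Te/τ) = e^(−1.42/0.6505) = 0.1127 → 11.27%.

11.3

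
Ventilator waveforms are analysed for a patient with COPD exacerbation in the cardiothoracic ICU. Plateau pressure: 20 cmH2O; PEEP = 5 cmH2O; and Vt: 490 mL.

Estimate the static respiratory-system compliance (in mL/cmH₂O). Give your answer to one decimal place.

Cstat = Vt / (Pplat − PEEP) = 490 / (20 − 5) = 490 / 15.0 = 32.667 mL/cmH2O.

32.7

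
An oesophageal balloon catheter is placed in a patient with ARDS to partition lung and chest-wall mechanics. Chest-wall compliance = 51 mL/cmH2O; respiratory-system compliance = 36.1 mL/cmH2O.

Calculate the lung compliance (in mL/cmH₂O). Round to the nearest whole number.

1/CL = 1/Crs − 1/Ccw.
1/CL = 1/36.1 − 1/51 = 0.008093.
CL = 123.56 mL/cmH2O.

124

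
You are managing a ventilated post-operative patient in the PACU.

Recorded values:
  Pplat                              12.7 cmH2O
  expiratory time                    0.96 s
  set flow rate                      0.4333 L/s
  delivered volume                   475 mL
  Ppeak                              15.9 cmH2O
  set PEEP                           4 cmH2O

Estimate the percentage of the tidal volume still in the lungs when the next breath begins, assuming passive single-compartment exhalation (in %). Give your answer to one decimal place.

9.2

R = (PIP − Pplat)/V̇ = (15.9 − 12.7) / 0.4333 = 3.2/0.4333 = 7.385 cmH2O·s/L.
C = Vt/(Pplat − PEEP) = 475.0 / (12.7 − 4) = 475.0/8.7 = 54.598 mL/cmH2O.
τ = R × C = 7.385 × 0.0546 L/cmH2O = 0.4032 s.
Fraction remaining at end-expiration = e^(−Te/τ) = e^(−0.96/0.4032) = 0.09246 → 9.246%.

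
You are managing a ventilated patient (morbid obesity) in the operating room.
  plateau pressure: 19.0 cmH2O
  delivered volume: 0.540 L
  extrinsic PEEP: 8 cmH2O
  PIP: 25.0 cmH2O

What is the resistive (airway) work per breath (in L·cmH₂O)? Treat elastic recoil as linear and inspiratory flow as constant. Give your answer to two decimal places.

With constant inspiratory flow the resistive pressure is constant at PIP − Pplat = 25.0 − 19.0 = 6.0 cmH2O, so resistive work = 6.0 × 0.540 = 3.24 L·cmH2O.

3.24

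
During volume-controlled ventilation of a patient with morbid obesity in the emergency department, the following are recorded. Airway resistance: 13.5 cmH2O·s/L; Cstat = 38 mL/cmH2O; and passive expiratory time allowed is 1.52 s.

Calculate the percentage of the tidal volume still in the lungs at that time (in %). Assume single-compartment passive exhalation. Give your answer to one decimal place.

5.2

τ = R × C = 13.5 × 38 mL/cmH2O = 13.5 × 0.038 L/cmH2O = 0.513 s.
Passive exhalation: V(t)/V₀ = e^(−t/τ) = e^(−1.52/0.513) = 0.05167.
Fraction remaining = 0.05167 → 5.167%.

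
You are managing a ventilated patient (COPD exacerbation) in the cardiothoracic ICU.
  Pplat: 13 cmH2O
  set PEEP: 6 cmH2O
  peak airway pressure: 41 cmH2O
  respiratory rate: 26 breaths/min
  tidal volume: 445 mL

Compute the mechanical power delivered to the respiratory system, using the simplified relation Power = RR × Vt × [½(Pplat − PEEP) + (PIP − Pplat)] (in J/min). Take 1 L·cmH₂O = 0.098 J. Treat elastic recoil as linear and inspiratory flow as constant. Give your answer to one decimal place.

35.7

Per-breath work = Vt × [½(Pplat−PEEP) + (PIP−Pplat)] = 0.445 × [0.5×7.0 + 28.0] = 0.445 × 31.5 = 14.018 L·cmH2O.
Power = 26 × 14.018 = 364.47 L·cmH2O/min.
× 0.098 J/(L·cmH2O) → 35.718 J/min.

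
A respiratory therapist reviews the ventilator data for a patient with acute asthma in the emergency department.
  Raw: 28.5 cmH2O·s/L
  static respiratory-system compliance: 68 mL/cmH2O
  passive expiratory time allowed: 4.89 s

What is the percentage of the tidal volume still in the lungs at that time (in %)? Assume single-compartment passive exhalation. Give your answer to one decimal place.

8.0

τ = R × C = 28.5 × 68 mL/cmH2O = 28.5 × 0.068 L/cmH2O = 1.938 s.
Passive exhalation: V(t)/V₀ = e^(−t/τ) = e^(−4.89/1.938) = 0.0802.
Fraction remaining = 0.0802 → 8.02%.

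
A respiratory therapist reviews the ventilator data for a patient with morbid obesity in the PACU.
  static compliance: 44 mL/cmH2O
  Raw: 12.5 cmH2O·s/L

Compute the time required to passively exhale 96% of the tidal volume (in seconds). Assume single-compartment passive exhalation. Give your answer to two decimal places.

1.77

τ = R × C = 12.5 × 44 mL/cmH2O = 12.5 × 0.044 L/cmH2O = 0.55 s.
Exhaled fraction f = 1 − e^(−t/τ) → t = −τ·ln(1 − f) = −0.55·ln(0.04) = 1.77 s.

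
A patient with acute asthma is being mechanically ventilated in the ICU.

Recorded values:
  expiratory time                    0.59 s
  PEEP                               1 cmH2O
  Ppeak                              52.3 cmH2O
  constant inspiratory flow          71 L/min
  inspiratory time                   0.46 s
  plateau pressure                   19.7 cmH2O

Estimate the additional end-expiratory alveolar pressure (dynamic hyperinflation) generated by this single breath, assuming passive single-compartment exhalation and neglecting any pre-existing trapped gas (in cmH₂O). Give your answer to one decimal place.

9.0

Flow: 71 L/min ÷ 60 = 1.1833 L/s.
Vt = flow × Ti = 1.1833 L/s × 0.46 s × 1000 mL/L = 544.32 mL.
R = (PIP − Pplat)/V̇ = (52.3 − 19.7) / 1.1833 = 32.6/1.1833 = 27.55 cmH2O·s/L.
C = Vt/(Pplat − PEEP) = 544.32 / (19.7 − 1) = 544.32/18.7 = 29.108 mL/cmH2O.
τ = R × C = 27.55 × 0.02911 L/cmH2O = 0.802 s.
Fraction remaining = e^(−Te/τ) = e^(−0.59/0.802) = 0.4792; trapped volume = 544.32 × 0.4792 = 260.84 mL.
Additional alveolar pressure from trapping ≈ V_trapped / C = 260.84 / 29.108 = 8.961 cmH2O.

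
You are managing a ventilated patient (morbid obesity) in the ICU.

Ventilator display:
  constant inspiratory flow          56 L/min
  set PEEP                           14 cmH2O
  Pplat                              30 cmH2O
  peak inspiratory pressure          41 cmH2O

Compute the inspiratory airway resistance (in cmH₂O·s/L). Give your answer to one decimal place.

Flow: 56 L/min ÷ 60 = 0.9333 L/s.
Raw = (PIP − Pplat) / flow = (41 − 30) / 0.9333 = 11.0 / 0.9333 = 11.786 cmH2O·s/L.

11.8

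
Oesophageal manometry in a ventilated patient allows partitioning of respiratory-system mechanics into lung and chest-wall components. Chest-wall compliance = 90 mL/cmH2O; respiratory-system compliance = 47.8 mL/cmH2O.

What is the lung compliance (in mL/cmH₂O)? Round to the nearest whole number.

1/CL = 1/Crs − 1/Ccw.
1/CL = 1/47.8 − 1/90 = 0.009809.
CL = 101.95 mL/cmH2O.

102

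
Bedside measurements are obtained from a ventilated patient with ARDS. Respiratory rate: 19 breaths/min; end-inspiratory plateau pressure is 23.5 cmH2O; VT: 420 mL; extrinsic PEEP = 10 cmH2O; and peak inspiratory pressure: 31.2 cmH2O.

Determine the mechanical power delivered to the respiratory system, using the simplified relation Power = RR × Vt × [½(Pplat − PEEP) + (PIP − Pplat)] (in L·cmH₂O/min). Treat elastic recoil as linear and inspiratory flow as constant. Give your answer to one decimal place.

Per-breath work = Vt × [½(Pplat−PEEP) + (PIP−Pplat)] = 0.420 × [0.5×13.5 + 7.7] = 0.420 × 14.45 = 6.069 L·cmH2O.
Power = 19 × 6.069 = 115.31 L·cmH2O/min.

115.3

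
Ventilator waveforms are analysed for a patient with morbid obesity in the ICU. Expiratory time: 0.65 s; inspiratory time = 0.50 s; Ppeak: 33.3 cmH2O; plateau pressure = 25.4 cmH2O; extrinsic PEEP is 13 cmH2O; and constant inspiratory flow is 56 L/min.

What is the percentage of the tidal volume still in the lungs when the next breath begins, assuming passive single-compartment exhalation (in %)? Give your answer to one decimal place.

13.0

Flow: 56 L/min ÷ 60 = 0.9333 L/s.
Vt = flow × Ti = 0.9333 L/s × 0.50 s × 1000 mL/L = 466.65 mL.
R = (PIP − Pplat)/V̇ = (33.3 − 25.4) / 0.9333 = 7.9/0.9333 = 8.465 cmH2O·s/L.
C = Vt/(Pplat − PEEP) = 466.65 / (25.4 − 13) = 466.65/12.4 = 37.633 mL/cmH2O.
τ = R × C = 8.465 × 0.03763 L/cmH2O = 0.3185 s.
Fraction remaining at end-expiration = e^(−Te/τ) = e^(−0.65/0.3185) = 0.1299 → 12.99%.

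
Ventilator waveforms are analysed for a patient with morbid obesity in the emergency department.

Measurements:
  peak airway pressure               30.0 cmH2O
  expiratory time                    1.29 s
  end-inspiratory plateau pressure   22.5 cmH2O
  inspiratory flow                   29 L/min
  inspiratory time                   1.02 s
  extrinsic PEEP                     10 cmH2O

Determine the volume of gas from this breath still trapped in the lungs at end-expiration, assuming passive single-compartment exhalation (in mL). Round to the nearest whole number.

60

Flow: 29 L/min ÷ 60 = 0.4833 L/s.
Vt = flow × Ti = 0.4833 L/s × 1.02 s × 1000 mL/L = 492.97 mL.
R = (PIP − Pplat)/V̇ = (30.0 − 22.5) / 0.4833 = 7.5/0.4833 = 15.518 cmH2O·s/L.
C = Vt/(Pplat − PEEP) = 492.97 / (22.5 − 10) = 492.97/12.5 = 39.438 mL/cmH2O.
τ = R × C = 15.518 × 0.03944 L/cmH2O = 0.612 s.
Fraction remaining = e^(−Te/τ) = e^(−1.29/0.612) = 0.1215.
Trapped volume = 492.97 × 0.1215 = 59.896 mL.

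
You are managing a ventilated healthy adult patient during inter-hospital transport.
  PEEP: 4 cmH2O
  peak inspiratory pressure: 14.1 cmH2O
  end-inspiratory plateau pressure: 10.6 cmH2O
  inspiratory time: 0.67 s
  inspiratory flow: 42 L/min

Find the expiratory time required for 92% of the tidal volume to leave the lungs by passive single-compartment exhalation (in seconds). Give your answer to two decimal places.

0.90

Flow: 42 L/min ÷ 60 = 0.7 L/s.
Vt = flow × Ti = 0.7 L/s × 0.67 s × 1000 mL/L = 469.0 mL.
R = (PIP − Pplat)/V̇ = (14.1 − 10.6) / 0.7 = 3.5/0.7 = 5.0 cmH2O·s/L.
C = Vt/(Pplat − PEEP) = 469.0 / (10.6 − 4) = 469.0/6.6 = 71.061 mL/cmH2O.
τ = R × C = 5.0 × 0.07106 L/cmH2O = 0.3553 s.
t = −τ·ln(1 − 0.92) = −0.3553·ln(0.08) = 0.8974 s.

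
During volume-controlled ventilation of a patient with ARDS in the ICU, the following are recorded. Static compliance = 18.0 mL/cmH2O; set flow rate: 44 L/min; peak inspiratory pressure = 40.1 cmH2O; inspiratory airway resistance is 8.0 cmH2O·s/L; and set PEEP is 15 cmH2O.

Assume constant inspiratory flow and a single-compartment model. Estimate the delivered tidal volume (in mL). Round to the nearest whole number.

346

Flow: 44 L/min ÷ 60 = 0.7333 L/s.
Equation of motion (constant flow): PIP = Vt/C + R·V̇ + PEEP.
Vt/C = PIP − R·V̇ − PEEP = 40.1 − 5.866 − 15 = 19.234 cmH2O.
Vt = C × 19.234 = 18.0 × 19.234 = 346.21 mL.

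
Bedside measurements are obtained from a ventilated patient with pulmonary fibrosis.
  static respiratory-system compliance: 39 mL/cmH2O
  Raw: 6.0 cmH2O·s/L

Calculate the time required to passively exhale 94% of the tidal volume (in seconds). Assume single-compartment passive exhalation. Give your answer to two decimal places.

τ = R × C = 6.0 × 39 mL/cmH2O = 6.0 × 0.039 L/cmH2O = 0.234 s.
Exhaled fraction f = 1 − e^(−t/τ) → t = −τ·ln(1 − f) = −0.234·ln(0.06) = 0.6583 s.

0.66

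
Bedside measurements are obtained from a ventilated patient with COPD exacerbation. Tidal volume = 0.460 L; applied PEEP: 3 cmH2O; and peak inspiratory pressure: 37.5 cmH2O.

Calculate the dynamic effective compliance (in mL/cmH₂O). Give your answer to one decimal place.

Dynamic compliance = Vt / (PIP − PEEP) = 460 / (37.5 − 3) = 460 / 34.5 = 13.333 mL/cmH2O.

13.3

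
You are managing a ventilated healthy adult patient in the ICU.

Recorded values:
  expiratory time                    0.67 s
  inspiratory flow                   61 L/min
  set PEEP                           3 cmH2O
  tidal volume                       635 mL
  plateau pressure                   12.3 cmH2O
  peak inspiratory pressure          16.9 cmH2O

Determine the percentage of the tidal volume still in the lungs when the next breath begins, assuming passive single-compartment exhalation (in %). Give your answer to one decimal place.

Flow: 61 L/min ÷ 60 = 1.0167 L/s.
R = (PIP − Pplat)/V̇ = (16.9 − 12.3) / 1.0167 = 4.6/1.0167 = 4.524 cmH2O·s/L.
C = Vt/(Pplat − PEEP) = 635.0 / (12.3 − 3) = 635.0/9.3 = 68.28 mL/cmH2O.
τ = R × C = 4.524 × 0.06828 L/cmH2O = 0.3089 s.
Fraction remaining at end-expiration = e^(−Te/τ) = e^(−0.67/0.3089) = 0.1143 → 11.43%.

11.4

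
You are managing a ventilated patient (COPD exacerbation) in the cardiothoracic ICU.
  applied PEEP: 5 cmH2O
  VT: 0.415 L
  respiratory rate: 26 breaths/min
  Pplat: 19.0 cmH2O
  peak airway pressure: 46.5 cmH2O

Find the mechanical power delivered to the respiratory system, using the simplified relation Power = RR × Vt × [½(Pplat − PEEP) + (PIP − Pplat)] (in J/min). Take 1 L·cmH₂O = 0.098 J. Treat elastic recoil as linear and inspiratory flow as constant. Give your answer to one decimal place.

Per-breath work = Vt × [½(Pplat−PEEP) + (PIP−Pplat)] = 0.415 × [0.5×14.0 + 27.5] = 0.415 × 34.5 = 14.318 L·cmH2O.
Power = 26 × 14.318 = 372.27 L·cmH2O/min.
× 0.098 J/(L·cmH2O) → 36.482 J/min.

36.5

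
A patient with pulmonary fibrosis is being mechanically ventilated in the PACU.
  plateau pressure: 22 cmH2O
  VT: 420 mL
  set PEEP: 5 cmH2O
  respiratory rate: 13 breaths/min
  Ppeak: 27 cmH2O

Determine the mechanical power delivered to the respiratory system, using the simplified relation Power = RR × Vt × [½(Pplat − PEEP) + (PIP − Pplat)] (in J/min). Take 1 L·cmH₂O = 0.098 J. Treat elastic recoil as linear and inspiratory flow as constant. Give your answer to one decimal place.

Per-breath work = Vt × [½(Pplat−PEEP) + (PIP−Pplat)] = 0.420 × [0.5×17.0 + 5.0] = 0.420 × 13.5 = 5.67 L·cmH2O.
Power = 13 × 5.67 = 73.71 L·cmH2O/min.
× 0.098 J/(L·cmH2O) → 7.224 J/min.

7.2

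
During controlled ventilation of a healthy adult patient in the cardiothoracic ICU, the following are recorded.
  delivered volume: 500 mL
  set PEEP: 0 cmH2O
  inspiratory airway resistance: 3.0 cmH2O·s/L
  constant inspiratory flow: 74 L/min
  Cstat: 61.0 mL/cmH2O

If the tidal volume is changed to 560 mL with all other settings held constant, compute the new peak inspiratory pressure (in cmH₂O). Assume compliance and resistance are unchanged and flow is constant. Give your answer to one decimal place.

12.9

Flow: 74 L/min ÷ 60 = 1.2333 L/s.
PIP = Vt/C + R·V̇ + PEEP (constant-flow equation of motion).
Only the elastic term changes: ΔPIP = ΔVt / C = (560 − 500) / 61.0 = 0.9836 cmH2O.
Original PIP = 500/61.0 + 3.0×1.2333 + 0 = 11.897 cmH2O; new PIP = 11.897 + (0.9836) = 12.881 cmH2O.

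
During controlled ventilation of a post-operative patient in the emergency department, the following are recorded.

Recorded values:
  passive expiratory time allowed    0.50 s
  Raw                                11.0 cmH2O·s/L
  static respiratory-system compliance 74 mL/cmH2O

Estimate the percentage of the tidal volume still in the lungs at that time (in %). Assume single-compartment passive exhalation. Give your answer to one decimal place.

54.1

τ = R × C = 11.0 × 74 mL/cmH2O = 11.0 × 0.074 L/cmH2O = 0.814 s.
Passive exhalation: V(t)/V₀ = e^(−t/τ) = e^(−0.50/0.814) = 0.541.
Fraction remaining = 0.541 → 54.1%.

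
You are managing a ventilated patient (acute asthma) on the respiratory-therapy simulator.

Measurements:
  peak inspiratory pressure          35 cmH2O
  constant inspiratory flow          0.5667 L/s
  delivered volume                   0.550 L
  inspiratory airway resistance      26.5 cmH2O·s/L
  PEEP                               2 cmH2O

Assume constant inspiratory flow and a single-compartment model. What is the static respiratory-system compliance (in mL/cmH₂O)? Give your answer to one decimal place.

Equation of motion (constant flow): PIP = Vt/C + R·V̇ + PEEP.
Vt/C = PIP − R·V̇ − PEEP = 35 − 26.5×0.5667 − 2 = 35 − 15.018 − 2 = 17.982 cmH2O.
C = Vt / 17.982 = 550 / 17.982 = 30.586 mL/cmH2O.

30.6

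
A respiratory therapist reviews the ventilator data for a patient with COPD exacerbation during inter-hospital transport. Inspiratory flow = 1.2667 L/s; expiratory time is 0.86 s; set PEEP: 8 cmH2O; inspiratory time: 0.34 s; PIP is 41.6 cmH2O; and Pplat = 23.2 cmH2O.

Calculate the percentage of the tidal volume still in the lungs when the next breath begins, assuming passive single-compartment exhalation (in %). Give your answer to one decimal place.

12.4

Vt = flow × Ti = 1.2667 L/s × 0.34 s × 1000 mL/L = 430.68 mL.
R = (PIP − Pplat)/V̇ = (41.6 − 23.2) / 1.2667 = 18.4/1.2667 = 14.526 cmH2O·s/L.
C = Vt/(Pplat − PEEP) = 430.68 / (23.2 − 8) = 430.68/15.2 = 28.334 mL/cmH2O.
τ = R × C = 14.526 × 0.02833 L/cmH2O = 0.4115 s.
Fraction remaining at end-expiration = e^(−Te/τ) = e^(−0.86/0.4115) = 0.1237 → 12.37%.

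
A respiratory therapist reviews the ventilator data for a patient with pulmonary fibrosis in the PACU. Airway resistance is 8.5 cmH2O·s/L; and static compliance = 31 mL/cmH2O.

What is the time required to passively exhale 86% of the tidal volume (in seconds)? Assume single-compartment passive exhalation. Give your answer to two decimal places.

0.52

τ = R × C = 8.5 × 31 mL/cmH2O = 8.5 × 0.031 L/cmH2O = 0.2635 s.
Exhaled fraction f = 1 − e^(−t/τ) → t = −τ·ln(1 − f) = −0.2635·ln(0.14) = 0.5181 s.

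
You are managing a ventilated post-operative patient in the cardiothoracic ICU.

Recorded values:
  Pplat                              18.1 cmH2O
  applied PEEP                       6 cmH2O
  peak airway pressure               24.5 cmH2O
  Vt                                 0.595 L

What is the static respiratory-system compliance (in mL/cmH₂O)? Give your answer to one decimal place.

Cstat = Vt / (Pplat − PEEP) = 595 / (18.1 − 6) = 595 / 12.1 = 49.174 mL/cmH2O.

49.2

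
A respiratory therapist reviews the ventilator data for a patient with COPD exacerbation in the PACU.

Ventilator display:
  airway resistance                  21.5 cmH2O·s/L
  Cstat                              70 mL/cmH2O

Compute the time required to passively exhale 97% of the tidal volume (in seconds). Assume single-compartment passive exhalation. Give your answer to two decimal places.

τ = R × C = 21.5 × 70 mL/cmH2O = 21.5 × 0.070 L/cmH2O = 1.505 s.
Exhaled fraction f = 1 − e^(−t/τ) → t = −τ·ln(1 − f) = −1.505·ln(0.03) = 5.277 s.

5.28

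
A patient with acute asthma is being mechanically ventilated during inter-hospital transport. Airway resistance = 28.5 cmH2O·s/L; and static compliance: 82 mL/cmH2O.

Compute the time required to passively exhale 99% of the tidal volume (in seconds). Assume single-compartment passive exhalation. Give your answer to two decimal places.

10.76

τ = R × C = 28.5 × 82 mL/cmH2O = 28.5 × 0.082 L/cmH2O = 2.337 s.
Exhaled fraction f = 1 − e^(−t/τ) → t = −τ·ln(1 − f) = −2.337·ln(0.01) = 10.762 s.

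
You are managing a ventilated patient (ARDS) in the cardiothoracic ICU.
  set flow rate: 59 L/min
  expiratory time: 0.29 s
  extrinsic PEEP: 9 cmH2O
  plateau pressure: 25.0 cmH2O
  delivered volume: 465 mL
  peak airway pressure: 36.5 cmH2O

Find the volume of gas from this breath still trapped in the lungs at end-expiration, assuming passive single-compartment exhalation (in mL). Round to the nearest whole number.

Flow: 59 L/min ÷ 60 = 0.9833 L/s.
R = (PIP − Pplat)/V̇ = (36.5 − 25.0) / 0.9833 = 11.5/0.9833 = 11.695 cmH2O·s/L.
C = Vt/(Pplat − PEEP) = 465.0 / (25.0 − 9) = 465.0/16.0 = 29.063 mL/cmH2O.
τ = R × C = 11.695 × 0.02906 L/cmH2O = 0.3399 s.
Fraction remaining = e^(−Te/τ) = e^(−0.29/0.3399) = 0.4261.
Trapped volume = 465.0 × 0.4261 = 198.14 mL.

198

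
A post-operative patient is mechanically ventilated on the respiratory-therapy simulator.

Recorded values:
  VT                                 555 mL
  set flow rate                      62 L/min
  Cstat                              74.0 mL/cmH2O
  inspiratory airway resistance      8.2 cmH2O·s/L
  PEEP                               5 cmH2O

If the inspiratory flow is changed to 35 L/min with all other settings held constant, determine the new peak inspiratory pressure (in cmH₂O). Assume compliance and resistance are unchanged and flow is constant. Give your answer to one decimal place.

Flow: 62 L/min ÷ 60 = 1.0333 L/s.
New flow: 35 L/min ÷ 60 = 0.5833 L/s.
PIP = Vt/C + R·V̇ + PEEP (constant-flow equation of motion).
Only the resistive term changes: ΔPIP = R × ΔV̇ = 8.2 × (0.5833 − 1.0333) = 8.2 × -0.45 = -3.69 cmH2O.
Original PIP = 555/74.0 + 8.2×1.0333 + 5 = 20.973 cmH2O; new PIP = 20.973 + (-3.69) = 17.283 cmH2O.

17.3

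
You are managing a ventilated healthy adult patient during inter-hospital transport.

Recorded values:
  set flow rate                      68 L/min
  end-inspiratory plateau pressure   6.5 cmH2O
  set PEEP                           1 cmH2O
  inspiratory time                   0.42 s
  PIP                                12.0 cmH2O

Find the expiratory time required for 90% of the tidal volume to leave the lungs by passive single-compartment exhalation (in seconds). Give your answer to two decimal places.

0.97

Flow: 68 L/min ÷ 60 = 1.1333 L/s.
Vt = flow × Ti = 1.1333 L/s × 0.42 s × 1000 mL/L = 475.99 mL.
R = (PIP − Pplat)/V̇ = (12.0 − 6.5) / 1.1333 = 5.5/1.1333 = 4.853 cmH2O·s/L.
C = Vt/(Pplat − PEEP) = 475.99 / (6.5 − 1) = 475.99/5.5 = 86.544 mL/cmH2O.
τ = R × C = 4.853 × 0.08654 L/cmH2O = 0.42 s.
t = −τ·ln(1 − 0.90) = −0.42·ln(0.1) = 0.9671 s.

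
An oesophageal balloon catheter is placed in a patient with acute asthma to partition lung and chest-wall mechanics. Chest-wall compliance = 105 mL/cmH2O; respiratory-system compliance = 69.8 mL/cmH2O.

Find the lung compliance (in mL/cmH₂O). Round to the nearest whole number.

1/CL = 1/Crs − 1/Ccw.
1/CL = 1/69.8 − 1/105 = 0.004803.
CL = 208.2 mL/cmH2O.

208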